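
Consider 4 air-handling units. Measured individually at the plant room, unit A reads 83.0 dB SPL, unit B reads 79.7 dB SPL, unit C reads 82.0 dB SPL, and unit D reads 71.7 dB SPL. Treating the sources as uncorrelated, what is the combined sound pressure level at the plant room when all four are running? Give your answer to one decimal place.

Incoherent sources sum as intensities:
L_total = 10·log₁₀(10^(83.0/10) + 10^(79.7/10) + 10^(82.0/10) + 10^(71.7/10)) = 10·log₁₀(466100000) = 86.7 dB SPL.

86.7 dB SPL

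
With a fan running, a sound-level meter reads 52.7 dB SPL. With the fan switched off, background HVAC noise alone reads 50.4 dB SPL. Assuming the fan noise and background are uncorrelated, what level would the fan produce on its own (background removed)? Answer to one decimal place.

48.8 dB SPL

Subtract intensities: L_src = 10·log₁₀(10^(L_total/10) − 10^(L_bg/10)).
L_src = 10·log₁₀(10^(52.7/10) − 10^(50.4/10)) = 10·log₁₀(76560) = 48.8 dB SPL.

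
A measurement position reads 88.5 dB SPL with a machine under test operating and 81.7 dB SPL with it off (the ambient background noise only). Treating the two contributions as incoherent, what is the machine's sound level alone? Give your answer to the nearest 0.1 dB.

87.5 dB SPL

Subtract intensities: L_src = 10·log₁₀(10^(L_total/10) − 10^(L_bg/10)).
L_src = 10·log₁₀(10^(88.5/10) − 10^(81.7/10)) = 10·log₁₀(560000000) = 87.5 dB SPL.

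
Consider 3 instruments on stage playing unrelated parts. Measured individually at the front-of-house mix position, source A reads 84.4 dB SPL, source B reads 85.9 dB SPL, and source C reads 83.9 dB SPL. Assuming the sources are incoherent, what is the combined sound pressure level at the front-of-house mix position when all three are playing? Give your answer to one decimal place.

Uncorrelated sources add in intensity (power), not in dB.
L_total = 10·log₁₀(10^(84.4/10) + 10^(85.9/10) + 10^(83.9/10)) = 10·log₁₀(909900000) = 89.6 dB SPL.

89.6 dB SPL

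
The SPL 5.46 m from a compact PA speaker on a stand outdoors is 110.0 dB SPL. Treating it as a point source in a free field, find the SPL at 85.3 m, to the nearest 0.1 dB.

86.1 dB SPL

Inverse-square spreading gives ΔL = −20·log₁₀(d₂/d₁).
ΔL = −20·log₁₀(85.3/5.46) = -23.88 dB, so L₂ = 110.0 + (-23.88) = 86.1 dB SPL.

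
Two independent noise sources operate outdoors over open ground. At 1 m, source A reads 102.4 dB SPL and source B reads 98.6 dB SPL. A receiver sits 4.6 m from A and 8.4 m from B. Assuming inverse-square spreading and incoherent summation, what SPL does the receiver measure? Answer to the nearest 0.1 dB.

89.7 dB SPL

At the listener: L_A = 102.4 − 20·log₁₀(4.6) = 89.14 dB; L_B = 98.6 − 20·log₁₀(8.4) = 80.11 dB.
Combined: 10·log₁₀(10^(89.14/10)+10^(80.11/10)) = 89.7 dB SPL.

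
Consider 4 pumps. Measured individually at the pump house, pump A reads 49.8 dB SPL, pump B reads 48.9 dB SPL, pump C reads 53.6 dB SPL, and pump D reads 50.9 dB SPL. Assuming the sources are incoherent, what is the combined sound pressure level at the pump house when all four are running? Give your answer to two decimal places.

Add the sources as powers (linear), then convert back to dB:
L_total = 10·log₁₀(10^(49.8/10) + 10^(48.9/10) + 10^(53.6/10) + 10^(50.9/10)) = 10·log₁₀(525200) = 57.20 dB SPL.

57.20 dB SPL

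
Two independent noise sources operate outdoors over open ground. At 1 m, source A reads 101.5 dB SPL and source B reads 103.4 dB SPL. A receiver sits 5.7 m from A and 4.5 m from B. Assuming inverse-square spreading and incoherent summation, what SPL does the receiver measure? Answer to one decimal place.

At the listener: L_A = 101.5 − 20·log₁₀(5.7) = 86.38 dB; L_B = 103.4 − 20·log₁₀(4.5) = 90.34 dB.
Combined: 10·log₁₀(10^(86.38/10)+10^(90.34/10)) = 91.8 dB SPL.

91.8 dB SPL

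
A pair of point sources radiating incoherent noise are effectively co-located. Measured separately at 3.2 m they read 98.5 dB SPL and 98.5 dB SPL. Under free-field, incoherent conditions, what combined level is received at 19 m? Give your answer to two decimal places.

86.04 dB SPL

Combined at 3.2 m: 10·log₁₀(10^(98.5/10)+10^(98.5/10)) = 101.510 dB SPL.
Then apply −20·log₁₀(19/3.2) = -15.472 dB → 86.04 dB SPL.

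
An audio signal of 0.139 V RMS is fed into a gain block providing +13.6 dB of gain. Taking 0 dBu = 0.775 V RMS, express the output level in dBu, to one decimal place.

Input level: 20·log₁₀(0.139/0.775) = -14.93 dBu.
Output: -14.93 + 13.6 = -1.3 dBu.

-1.3 dBu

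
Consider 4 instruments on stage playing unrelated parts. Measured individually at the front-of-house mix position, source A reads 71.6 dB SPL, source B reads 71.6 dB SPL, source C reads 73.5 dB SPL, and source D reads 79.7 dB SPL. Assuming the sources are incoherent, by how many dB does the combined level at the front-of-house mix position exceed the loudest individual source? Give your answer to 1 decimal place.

1.9 dB

Uncorrelated sources add in intensity (power), not in dB.
L_total = 10·log₁₀(10^(71.6/10) + 10^(71.6/10) + 10^(73.5/10) + 10^(79.7/10)) = 81.60 dB SPL.
Excess over the loudest (79.7 dB): 81.60 − 79.7 = 1.9 dB.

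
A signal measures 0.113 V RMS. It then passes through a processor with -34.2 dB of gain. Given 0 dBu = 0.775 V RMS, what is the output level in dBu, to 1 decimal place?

-50.9 dBu

Input level: 20·log₁₀(0.113/0.775) = -16.72 dBu.
Output: -16.72 − 34.2 = -50.9 dBu.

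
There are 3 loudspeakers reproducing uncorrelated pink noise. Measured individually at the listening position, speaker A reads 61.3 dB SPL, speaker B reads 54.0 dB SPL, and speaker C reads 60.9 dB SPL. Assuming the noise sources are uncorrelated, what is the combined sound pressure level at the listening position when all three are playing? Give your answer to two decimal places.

64.52 dB SPL

Uncorrelated sources add in intensity (power), not in dB.
L_total = 10·log₁₀(10^(61.3/10) + 10^(54.0/10) + 10^(60.9/10)) = 10·log₁₀(2830000) = 64.52 dB SPL.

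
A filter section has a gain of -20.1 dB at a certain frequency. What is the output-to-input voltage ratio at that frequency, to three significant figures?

0.0989

Voltage ratio = 10^(dB/20).
10^(-20.1/20) = 10^(-1.005) = 0.0989.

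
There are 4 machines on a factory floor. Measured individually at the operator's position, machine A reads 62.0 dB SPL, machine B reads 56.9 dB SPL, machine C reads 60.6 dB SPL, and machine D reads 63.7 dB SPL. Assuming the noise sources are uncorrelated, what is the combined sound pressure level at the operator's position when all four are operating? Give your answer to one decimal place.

Uncorrelated sources add in intensity (power), not in dB.
L_total = 10·log₁₀(10^(62.0/10) + 10^(56.9/10) + 10^(60.6/10) + 10^(63.7/10)) = 10·log₁₀(5567000) = 67.5 dB SPL.

67.5 dB SPL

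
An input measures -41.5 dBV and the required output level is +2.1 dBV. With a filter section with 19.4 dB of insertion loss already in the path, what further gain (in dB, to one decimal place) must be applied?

The required make-up gain is the shortfall in the dB sum.
G = +2.1 − (-41.5) + 19.4 = 63.0 dB.

63.0 dB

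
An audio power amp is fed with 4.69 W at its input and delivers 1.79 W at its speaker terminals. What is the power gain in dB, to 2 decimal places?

Power is a power quantity, so gain = 10·log₁₀(P_out/P_in).
10·log₁₀(1.79/4.69) = 10·log₁₀(0.3817) = -4.18 dB.

-4.18 dB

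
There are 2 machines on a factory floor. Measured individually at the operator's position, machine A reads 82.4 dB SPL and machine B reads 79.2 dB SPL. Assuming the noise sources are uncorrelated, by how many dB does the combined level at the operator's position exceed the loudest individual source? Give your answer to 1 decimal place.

1.7 dB

Add the sources as powers (linear), then convert back to dB:
L_total = 10·log₁₀(10^(82.4/10) + 10^(79.2/10)) = 84.10 dB SPL.
Excess over the loudest (82.4 dB): 84.10 − 82.4 = 1.7 dB.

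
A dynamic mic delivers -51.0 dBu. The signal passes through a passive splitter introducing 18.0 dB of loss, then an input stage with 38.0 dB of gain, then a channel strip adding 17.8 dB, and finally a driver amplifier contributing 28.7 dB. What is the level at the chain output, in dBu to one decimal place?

+15.5 dBu

In dB, series stages simply add:
-51.0 − 18.0 + 38.0 + 17.8 + 28.7 = +15.5 dBu.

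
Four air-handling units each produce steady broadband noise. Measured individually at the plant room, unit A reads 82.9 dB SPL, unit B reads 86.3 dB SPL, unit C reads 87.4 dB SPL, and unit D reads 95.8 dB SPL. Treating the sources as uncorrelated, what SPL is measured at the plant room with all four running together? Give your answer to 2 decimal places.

Uncorrelated sources add in intensity (power), not in dB.
L_total = 10·log₁₀(10^(82.9/10) + 10^(86.3/10) + 10^(87.4/10) + 10^(95.8/10)) = 10·log₁₀(4973000000) = 96.97 dB SPL.

96.97 dB SPL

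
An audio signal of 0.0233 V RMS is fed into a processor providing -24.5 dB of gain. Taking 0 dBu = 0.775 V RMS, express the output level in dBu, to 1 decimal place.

Input level: 20·log₁₀(0.0233/0.775) = -30.44 dBu.
Output: -30.44 − 24.5 = -54.9 dBu.

-54.9 dBu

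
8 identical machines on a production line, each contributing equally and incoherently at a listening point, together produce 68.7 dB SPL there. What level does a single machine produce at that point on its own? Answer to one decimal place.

8 equal incoherent sources add 10·log₁₀(8) = 9.03 dB over one source.
L_one = 68.7 − 9.03 = 59.7 dB SPL.

59.7 dB SPL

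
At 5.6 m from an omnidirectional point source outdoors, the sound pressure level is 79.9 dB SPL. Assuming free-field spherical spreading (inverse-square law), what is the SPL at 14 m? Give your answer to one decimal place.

Inverse-square spreading gives ΔL = −20·log₁₀(d₂/d₁).
ΔL = −20·log₁₀(14/5.6) = -7.96 dB, so L₂ = 79.9 + (-7.96) = 71.9 dB SPL.

71.9 dB SPL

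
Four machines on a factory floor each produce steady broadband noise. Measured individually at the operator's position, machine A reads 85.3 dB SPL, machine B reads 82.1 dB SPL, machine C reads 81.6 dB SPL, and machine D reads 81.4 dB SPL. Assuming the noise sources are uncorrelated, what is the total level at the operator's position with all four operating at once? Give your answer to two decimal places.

88.94 dB SPL

Add the sources as powers (linear), then convert back to dB:
L_total = 10·log₁₀(10^(85.3/10) + 10^(82.1/10) + 10^(81.6/10) + 10^(81.4/10)) = 10·log₁₀(783600000) = 88.94 dB SPL.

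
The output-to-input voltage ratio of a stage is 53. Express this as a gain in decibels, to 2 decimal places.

Voltage ratio → dB uses the 20·log₁₀ form:
20·log₁₀(53) = 34.49 dB.

34.49 dB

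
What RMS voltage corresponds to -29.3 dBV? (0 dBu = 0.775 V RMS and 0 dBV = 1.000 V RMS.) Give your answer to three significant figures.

0.0343 V

V = 1.000 V × 10^(-29.3/20).
= 1.000 × 0.03428 = 0.0343 V.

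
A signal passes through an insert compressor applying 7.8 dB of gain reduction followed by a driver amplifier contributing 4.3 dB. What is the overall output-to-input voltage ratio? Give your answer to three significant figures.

Net gain = (−7.8) + 4.3 = -3.5 dB.
Voltage ratio = 10^(-3.5/20) = 0.668.

0.668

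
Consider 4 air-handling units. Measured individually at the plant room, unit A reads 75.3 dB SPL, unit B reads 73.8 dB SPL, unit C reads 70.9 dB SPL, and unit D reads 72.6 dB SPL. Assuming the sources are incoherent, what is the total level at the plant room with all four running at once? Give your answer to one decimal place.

79.5 dB SPL

Uncorrelated sources add in intensity (power), not in dB.
L_total = 10·log₁₀(10^(75.3/10) + 10^(73.8/10) + 10^(70.9/10) + 10^(72.6/10)) = 10·log₁₀(88370000) = 79.5 dB SPL.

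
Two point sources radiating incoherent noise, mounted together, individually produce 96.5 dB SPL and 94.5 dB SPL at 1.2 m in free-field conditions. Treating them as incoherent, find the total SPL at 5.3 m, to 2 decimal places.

85.72 dB SPL

Combined at 1.2 m: 10·log₁₀(10^(96.5/10)+10^(94.5/10)) = 98.624 dB SPL.
Then apply −20·log₁₀(5.3/1.2) = -12.902 dB → 85.72 dB SPL.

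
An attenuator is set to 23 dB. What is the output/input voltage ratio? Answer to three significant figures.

Voltage ratio = 10^(dB/20).
10^(-23/20) = 10^(-1.150) = 0.0708.

0.0708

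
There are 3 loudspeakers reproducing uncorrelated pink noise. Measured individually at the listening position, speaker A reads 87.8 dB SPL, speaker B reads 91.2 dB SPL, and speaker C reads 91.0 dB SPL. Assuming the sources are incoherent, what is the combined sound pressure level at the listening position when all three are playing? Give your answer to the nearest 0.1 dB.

95.0 dB SPL

Uncorrelated sources add in intensity (power), not in dB.
L_total = 10·log₁₀(10^(87.8/10) + 10^(91.2/10) + 10^(91.0/10)) = 10·log₁₀(3180000000) = 95.0 dB SPL.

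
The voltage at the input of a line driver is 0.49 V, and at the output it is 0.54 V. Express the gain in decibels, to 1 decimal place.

For a voltage ratio, dB = 20·log₁₀(V₂/V₁).
20·log₁₀(0.54/0.49) = 20·log₁₀(1.102) = 0.8 dB.

0.8 dB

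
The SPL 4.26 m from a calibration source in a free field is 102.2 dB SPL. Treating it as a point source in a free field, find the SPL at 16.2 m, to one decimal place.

90.6 dB SPL

Inverse-square spreading gives ΔL = −20·log₁₀(d₂/d₁).
ΔL = −20·log₁₀(16.2/4.26) = -11.60 dB, so L₂ = 102.2 + (-11.60) = 90.6 dB SPL.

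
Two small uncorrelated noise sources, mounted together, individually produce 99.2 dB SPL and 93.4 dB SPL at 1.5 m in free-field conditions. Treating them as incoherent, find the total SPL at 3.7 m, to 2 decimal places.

92.37 dB SPL

Combined at 1.5 m: 10·log₁₀(10^(99.2/10)+10^(93.4/10)) = 100.214 dB SPL.
Then apply −20·log₁₀(3.7/1.5) = -7.842 dB → 92.37 dB SPL.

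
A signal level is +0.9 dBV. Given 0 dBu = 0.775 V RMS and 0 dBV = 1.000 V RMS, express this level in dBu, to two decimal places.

The offset between the scales is 20·log₁₀(0.775/1.000) = −2.214 dB.
So dBu = +0.9 + 2.214 = +3.11 dBu.

+3.11 dBu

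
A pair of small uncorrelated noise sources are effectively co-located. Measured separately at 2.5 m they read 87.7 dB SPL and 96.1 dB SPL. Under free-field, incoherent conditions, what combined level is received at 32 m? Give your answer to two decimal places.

74.54 dB SPL

Combined at 2.5 m: 10·log₁₀(10^(87.7/10)+10^(96.1/10)) = 96.686 dB SPL.
Then apply −20·log₁₀(32/2.5) = -22.144 dB → 74.54 dB SPL.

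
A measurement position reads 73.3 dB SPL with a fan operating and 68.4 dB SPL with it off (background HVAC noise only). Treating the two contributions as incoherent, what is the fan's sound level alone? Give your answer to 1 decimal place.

Subtract intensities: L_src = 10·log₁₀(10^(L_total/10) − 10^(L_bg/10)).
L_src = 10·log₁₀(10^(73.3/10) − 10^(68.4/10)) = 10·log₁₀(14460000) = 71.6 dB SPL.

71.6 dB SPL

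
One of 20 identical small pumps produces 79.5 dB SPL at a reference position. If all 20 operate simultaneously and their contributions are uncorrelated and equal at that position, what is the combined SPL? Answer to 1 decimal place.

92.5 dB SPL

20 equal incoherent sources raise the level by 10·log₁₀(20) = 13.01 dB.
L_total = 79.5 + 13.01 = 92.5 dB SPL.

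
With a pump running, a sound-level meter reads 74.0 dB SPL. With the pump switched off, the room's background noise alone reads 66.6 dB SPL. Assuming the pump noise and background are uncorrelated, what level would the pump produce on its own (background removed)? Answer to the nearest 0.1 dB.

73.1 dB SPL

Subtract intensities: L_src = 10·log₁₀(10^(L_total/10) − 10^(L_bg/10)).
L_src = 10·log₁₀(10^(74.0/10) − 10^(66.6/10)) = 10·log₁₀(20550000) = 73.1 dB SPL.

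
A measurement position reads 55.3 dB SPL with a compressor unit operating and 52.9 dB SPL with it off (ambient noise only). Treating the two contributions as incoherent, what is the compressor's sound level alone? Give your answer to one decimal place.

51.6 dB SPL

Subtract intensities: L_src = 10·log₁₀(10^(L_total/10) − 10^(L_bg/10)).
L_src = 10·log₁₀(10^(55.3/10) − 10^(52.9/10)) = 10·log₁₀(143900) = 51.6 dB SPL.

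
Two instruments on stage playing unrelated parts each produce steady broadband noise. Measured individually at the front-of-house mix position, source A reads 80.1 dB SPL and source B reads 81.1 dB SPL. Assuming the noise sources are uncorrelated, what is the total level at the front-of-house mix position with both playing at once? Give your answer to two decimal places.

Add the sources as powers (linear), then convert back to dB:
L_total = 10·log₁₀(10^(80.1/10) + 10^(81.1/10)) = 10·log₁₀(231200000) = 83.64 dB SPL.

83.64 dB SPL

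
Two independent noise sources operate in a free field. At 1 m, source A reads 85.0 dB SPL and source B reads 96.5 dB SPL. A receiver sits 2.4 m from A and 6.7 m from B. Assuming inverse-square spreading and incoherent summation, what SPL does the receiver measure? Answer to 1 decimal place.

81.9 dB SPL

At the listener: L_A = 85.0 − 20·log₁₀(2.4) = 77.40 dB; L_B = 96.5 − 20·log₁₀(6.7) = 79.98 dB.
Combined: 10·log₁₀(10^(77.40/10)+10^(79.98/10)) = 81.9 dB SPL.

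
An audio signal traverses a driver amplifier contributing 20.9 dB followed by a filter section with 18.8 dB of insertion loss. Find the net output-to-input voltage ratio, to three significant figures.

Net gain = 20.9 + (−18.8) = 2.1 dB.
Voltage ratio = 10^(2.1/20) = 1.27.

1.27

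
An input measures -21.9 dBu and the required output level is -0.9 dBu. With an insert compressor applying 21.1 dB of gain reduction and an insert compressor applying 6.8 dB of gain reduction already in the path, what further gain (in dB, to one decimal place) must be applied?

48.9 dB

The required make-up gain is the shortfall in the dB sum.
G = -0.9 − (-21.9) + 21.1 + 6.8 = 48.9 dB.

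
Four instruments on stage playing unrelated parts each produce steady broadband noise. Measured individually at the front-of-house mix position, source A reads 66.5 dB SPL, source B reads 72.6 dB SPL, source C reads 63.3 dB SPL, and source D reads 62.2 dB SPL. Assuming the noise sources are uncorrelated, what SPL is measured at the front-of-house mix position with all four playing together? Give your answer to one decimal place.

Incoherent sources sum as intensities:
L_total = 10·log₁₀(10^(66.5/10) + 10^(72.6/10) + 10^(63.3/10) + 10^(62.2/10)) = 10·log₁₀(26460000) = 74.2 dB SPL.

74.2 dB SPL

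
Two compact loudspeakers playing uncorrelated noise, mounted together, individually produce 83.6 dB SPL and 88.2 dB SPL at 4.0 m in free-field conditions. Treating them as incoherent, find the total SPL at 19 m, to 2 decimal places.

Combined at 4.0 m: 10·log₁₀(10^(83.6/10)+10^(88.2/10)) = 89.493 dB SPL.
Then apply −20·log₁₀(19/4.0) = -13.534 dB → 75.96 dB SPL.

75.96 dB SPL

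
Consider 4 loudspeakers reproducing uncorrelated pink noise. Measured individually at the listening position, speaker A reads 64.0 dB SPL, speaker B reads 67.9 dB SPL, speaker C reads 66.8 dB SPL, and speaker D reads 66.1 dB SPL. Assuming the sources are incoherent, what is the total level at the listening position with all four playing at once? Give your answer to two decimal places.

72.44 dB SPL

Uncorrelated sources add in intensity (power), not in dB.
L_total = 10·log₁₀(10^(64.0/10) + 10^(67.9/10) + 10^(66.8/10) + 10^(66.1/10)) = 10·log₁₀(17540000) = 72.44 dB SPL.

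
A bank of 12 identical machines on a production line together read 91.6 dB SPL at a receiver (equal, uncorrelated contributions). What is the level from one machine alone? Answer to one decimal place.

12 equal incoherent sources add 10·log₁₀(12) = 10.79 dB over one source.
L_one = 91.6 − 10.79 = 80.8 dB SPL.

80.8 dB SPL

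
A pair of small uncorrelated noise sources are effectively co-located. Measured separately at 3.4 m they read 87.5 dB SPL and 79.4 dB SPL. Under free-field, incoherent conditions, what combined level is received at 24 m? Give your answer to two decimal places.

Combined at 3.4 m: 10·log₁₀(10^(87.5/10)+10^(79.4/10)) = 88.125 dB SPL.
Then apply −20·log₁₀(24/3.4) = -16.975 dB → 71.15 dB SPL.

71.15 dB SPL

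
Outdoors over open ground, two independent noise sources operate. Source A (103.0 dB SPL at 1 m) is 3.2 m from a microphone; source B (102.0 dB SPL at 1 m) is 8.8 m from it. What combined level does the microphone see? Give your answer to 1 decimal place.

93.3 dB SPL

At the listener: L_A = 103.0 − 20·log₁₀(3.2) = 92.90 dB; L_B = 102.0 − 20·log₁₀(8.8) = 83.11 dB.
Combined: 10·log₁₀(10^(92.90/10)+10^(83.11/10)) = 93.3 dB SPL.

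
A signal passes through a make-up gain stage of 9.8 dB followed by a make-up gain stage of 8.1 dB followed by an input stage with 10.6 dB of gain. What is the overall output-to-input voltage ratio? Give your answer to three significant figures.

Net gain = 9.8 + 8.1 + 10.6 = 28.5 dB.
Voltage ratio = 10^(28.5/20) = 26.6.

26.6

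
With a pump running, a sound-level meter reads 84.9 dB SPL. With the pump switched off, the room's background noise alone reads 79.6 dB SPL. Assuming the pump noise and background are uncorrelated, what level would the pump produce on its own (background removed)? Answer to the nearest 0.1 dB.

Remove the background by subtracting linear intensities:
L_src = 10·log₁₀(10^(84.9/10) − 10^(79.6/10)) = 10·log₁₀(217800000) = 83.4 dB SPL.

83.4 dB SPL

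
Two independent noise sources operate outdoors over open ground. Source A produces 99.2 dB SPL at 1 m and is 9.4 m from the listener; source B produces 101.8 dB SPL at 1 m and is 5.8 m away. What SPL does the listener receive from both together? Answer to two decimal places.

87.36 dB SPL

At the listener: L_A = 99.2 − 20·log₁₀(9.4) = 79.737 dB; L_B = 101.8 − 20·log₁₀(5.8) = 86.531 dB.
Combined: 10·log₁₀(10^(79.737/10)+10^(86.531/10)) = 87.36 dB SPL.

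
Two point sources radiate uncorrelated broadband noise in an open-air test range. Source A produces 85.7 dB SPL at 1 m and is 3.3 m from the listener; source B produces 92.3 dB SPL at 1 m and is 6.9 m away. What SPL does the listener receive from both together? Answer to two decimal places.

78.44 dB SPL

At the listener: L_A = 85.7 − 20·log₁₀(3.3) = 75.330 dB; L_B = 92.3 − 20·log₁₀(6.9) = 75.523 dB.
Combined: 10·log₁₀(10^(75.330/10)+10^(75.523/10)) = 78.44 dB SPL.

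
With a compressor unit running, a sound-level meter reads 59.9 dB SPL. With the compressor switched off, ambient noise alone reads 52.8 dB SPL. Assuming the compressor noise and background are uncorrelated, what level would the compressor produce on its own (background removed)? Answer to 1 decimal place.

Background correction is a power subtraction:
L_src = 10·log₁₀(10^(59.9/10) − 10^(52.8/10)) = 10·log₁₀(786700) = 59.0 dB SPL.

59.0 dB SPL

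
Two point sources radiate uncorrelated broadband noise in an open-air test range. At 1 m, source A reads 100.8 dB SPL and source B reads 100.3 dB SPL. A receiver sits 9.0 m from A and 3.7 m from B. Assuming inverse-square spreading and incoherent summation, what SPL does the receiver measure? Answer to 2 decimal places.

At the listener: L_A = 100.8 − 20·log₁₀(9.0) = 81.715 dB; L_B = 100.3 − 20·log₁₀(3.7) = 88.936 dB.
Combined: 10·log₁₀(10^(81.715/10)+10^(88.936/10)) = 89.69 dB SPL.

89.69 dB SPL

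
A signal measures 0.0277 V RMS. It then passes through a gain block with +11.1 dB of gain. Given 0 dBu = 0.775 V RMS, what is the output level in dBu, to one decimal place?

-17.8 dBu

Input level: 20·log₁₀(0.0277/0.775) = -28.94 dBu.
Output: -28.94 + 11.1 = -17.8 dBu.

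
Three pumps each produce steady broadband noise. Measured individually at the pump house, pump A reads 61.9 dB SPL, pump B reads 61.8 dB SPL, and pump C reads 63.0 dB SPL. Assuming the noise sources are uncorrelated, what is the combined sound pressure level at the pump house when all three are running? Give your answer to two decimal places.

Uncorrelated sources add in intensity (power), not in dB.
L_total = 10·log₁₀(10^(61.9/10) + 10^(61.8/10) + 10^(63.0/10)) = 10·log₁₀(5058000) = 67.04 dB SPL.

67.04 dB SPL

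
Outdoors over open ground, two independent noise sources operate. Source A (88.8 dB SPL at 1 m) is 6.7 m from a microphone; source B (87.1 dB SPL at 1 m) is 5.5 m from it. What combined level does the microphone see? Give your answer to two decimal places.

75.30 dB SPL

At the listener: L_A = 88.8 − 20·log₁₀(6.7) = 72.279 dB; L_B = 87.1 − 20·log₁₀(5.5) = 72.293 dB.
Combined: 10·log₁₀(10^(72.279/10)+10^(72.293/10)) = 75.30 dB SPL.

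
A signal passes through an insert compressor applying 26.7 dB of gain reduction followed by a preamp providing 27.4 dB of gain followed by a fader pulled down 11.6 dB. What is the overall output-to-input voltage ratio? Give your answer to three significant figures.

0.285

Net gain = (−26.7) + 27.4 + (−11.6) = -10.9 dB.
Voltage ratio = 10^(-10.9/20) = 0.285.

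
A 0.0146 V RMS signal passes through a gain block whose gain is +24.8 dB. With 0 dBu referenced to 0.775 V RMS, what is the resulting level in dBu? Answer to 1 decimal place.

-9.7 dBu

Input level: 20·log₁₀(0.0146/0.775) = -34.50 dBu.
Output: -34.50 + 24.8 = -9.7 dBu.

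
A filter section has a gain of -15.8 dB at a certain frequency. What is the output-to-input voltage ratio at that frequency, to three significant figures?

0.162

Voltage ratio = 10^(dB/20).
10^(-15.8/20) = 10^(-0.7900) = 0.162.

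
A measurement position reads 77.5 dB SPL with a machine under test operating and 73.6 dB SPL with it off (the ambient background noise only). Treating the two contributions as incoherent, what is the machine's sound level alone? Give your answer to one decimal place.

Background correction is a power subtraction:
L_src = 10·log₁₀(10^(77.5/10) − 10^(73.6/10)) = 10·log₁₀(33330000) = 75.2 dB SPL.

75.2 dB SPL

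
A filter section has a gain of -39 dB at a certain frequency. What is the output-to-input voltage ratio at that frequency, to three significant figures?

Voltage ratio = 10^(dB/20).
10^(-39/20) = 10^(-1.950) = 0.0112.

0.0112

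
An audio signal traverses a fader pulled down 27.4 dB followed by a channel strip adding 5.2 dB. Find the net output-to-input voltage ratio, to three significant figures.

Net gain = (−27.4) + 5.2 = -22.2 dB.
Voltage ratio = 10^(-22.2/20) = 0.0776.

0.0776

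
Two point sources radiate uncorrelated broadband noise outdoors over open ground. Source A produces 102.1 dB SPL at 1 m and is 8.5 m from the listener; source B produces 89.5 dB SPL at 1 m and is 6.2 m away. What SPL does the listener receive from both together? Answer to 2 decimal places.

At the listener: L_A = 102.1 − 20·log₁₀(8.5) = 83.512 dB; L_B = 89.5 − 20·log₁₀(6.2) = 73.652 dB.
Combined: 10·log₁₀(10^(83.512/10)+10^(73.652/10)) = 83.94 dB SPL.

83.94 dB SPL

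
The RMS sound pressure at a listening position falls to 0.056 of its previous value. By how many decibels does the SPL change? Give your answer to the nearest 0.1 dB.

Sound pressure is an amplitude quantity: ΔL = 20·log₁₀(p₂/p₁).
20·log₁₀(0.056) = -25.0 dB.

-25.0 dB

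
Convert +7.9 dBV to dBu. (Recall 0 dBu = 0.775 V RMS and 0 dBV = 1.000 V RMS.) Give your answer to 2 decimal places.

The offset between the scales is 20·log₁₀(0.775/1.000) = −2.214 dB.
So dBu = +7.9 + 2.214 = +10.11 dBu.

+10.11 dBu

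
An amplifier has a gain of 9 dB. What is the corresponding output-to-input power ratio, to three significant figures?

7.94

Power ratio = 10^(dB/10).
10^(9/10) = 10^(0.9000) = 7.94.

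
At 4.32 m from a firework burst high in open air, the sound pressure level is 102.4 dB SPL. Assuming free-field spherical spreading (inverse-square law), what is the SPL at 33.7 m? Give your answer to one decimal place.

84.6 dB SPL

Inverse-square spreading gives ΔL = −20·log₁₀(d₂/d₁).
ΔL = −20·log₁₀(33.7/4.32) = -17.84 dB, so L₂ = 102.4 + (-17.84) = 84.6 dB SPL.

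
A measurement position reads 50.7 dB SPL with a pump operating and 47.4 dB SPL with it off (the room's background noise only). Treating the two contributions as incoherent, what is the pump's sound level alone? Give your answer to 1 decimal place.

Subtract intensities: L_src = 10·log₁₀(10^(L_total/10) − 10^(L_bg/10)).
L_src = 10·log₁₀(10^(50.7/10) − 10^(47.4/10)) = 10·log₁₀(62540) = 48.0 dB SPL.

48.0 dB SPL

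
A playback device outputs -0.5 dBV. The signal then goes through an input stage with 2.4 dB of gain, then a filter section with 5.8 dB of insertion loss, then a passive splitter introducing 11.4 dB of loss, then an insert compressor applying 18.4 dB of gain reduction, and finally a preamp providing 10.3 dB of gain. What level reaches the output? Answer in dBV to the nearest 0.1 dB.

-23.4 dBV

Gain stages sum in dB:
-0.5 + 2.4 − 5.8 − 11.4 − 18.4 + 10.3 = -23.4 dBV.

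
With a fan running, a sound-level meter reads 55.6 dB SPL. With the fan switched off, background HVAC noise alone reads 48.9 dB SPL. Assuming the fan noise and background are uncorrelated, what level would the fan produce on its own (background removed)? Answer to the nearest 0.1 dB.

Subtract intensities: L_src = 10·log₁₀(10^(L_total/10) − 10^(L_bg/10)).
L_src = 10·log₁₀(10^(55.6/10) − 10^(48.9/10)) = 10·log₁₀(285500) = 54.6 dB SPL.

54.6 dB SPL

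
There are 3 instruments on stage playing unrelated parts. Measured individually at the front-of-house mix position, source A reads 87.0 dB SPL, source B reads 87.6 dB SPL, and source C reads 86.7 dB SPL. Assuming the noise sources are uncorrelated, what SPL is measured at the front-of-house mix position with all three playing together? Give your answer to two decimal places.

Uncorrelated sources add in intensity (power), not in dB.
L_total = 10·log₁₀(10^(87.0/10) + 10^(87.6/10) + 10^(86.7/10)) = 10·log₁₀(1544000000) = 91.89 dB SPL.

91.89 dB SPL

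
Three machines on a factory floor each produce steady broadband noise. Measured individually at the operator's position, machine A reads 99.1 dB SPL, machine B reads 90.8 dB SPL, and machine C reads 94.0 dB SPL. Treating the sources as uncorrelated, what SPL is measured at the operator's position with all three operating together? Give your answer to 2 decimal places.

Incoherent sources sum as intensities:
L_total = 10·log₁₀(10^(99.1/10) + 10^(90.8/10) + 10^(94.0/10)) = 10·log₁₀(11842000000) = 100.73 dB SPL.

100.73 dB SPL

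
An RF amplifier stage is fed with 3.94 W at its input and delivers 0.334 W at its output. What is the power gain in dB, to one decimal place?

For a power ratio, dB = 10·log₁₀(P₂/P₁).
10·log₁₀(0.334/3.94) = 10·log₁₀(0.08477) = -10.7 dB.

-10.7 dB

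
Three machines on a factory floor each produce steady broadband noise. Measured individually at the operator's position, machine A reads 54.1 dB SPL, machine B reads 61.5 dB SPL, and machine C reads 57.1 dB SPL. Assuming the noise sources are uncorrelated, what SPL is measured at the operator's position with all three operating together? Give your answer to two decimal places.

Add the sources as powers (linear), then convert back to dB:
L_total = 10·log₁₀(10^(54.1/10) + 10^(61.5/10) + 10^(57.1/10)) = 10·log₁₀(2182000) = 63.39 dB SPL.

63.39 dB SPL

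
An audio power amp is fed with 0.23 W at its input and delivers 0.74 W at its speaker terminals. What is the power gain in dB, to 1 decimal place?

5.1 dB

Power ratio → dB uses the 10·log₁₀ form:
10·log₁₀(0.74/0.23) = 10·log₁₀(3.217) = 5.1 dB.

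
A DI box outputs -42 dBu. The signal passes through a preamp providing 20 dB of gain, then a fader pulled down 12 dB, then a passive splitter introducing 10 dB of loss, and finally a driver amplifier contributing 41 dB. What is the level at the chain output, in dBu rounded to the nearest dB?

-3 dBu

In dB, series stages simply add:
-42 + 20 − 12 − 10 + 41 = -3 dBu.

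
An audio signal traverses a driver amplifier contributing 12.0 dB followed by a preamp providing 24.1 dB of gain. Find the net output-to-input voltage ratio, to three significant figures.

63.8

Net gain = 12.0 + 24.1 = 36.1 dB.
Voltage ratio = 10^(36.1/20) = 63.8.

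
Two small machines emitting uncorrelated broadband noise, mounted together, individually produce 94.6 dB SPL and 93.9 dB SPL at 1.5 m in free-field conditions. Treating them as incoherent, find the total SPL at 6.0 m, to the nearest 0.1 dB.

85.2 dB SPL

Combined at 1.5 m: 10·log₁₀(10^(94.6/10)+10^(93.9/10)) = 97.27 dB SPL.
Then apply −20·log₁₀(6.0/1.5) = -12.04 dB → 85.2 dB SPL.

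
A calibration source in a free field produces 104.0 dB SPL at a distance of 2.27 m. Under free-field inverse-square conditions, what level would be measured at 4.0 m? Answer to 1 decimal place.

99.1 dB SPL

Inverse-square spreading gives ΔL = −20·log₁₀(d₂/d₁).
ΔL = −20·log₁₀(4.0/2.27) = -4.92 dB, so L₂ = 104.0 + (-4.92) = 99.1 dB SPL.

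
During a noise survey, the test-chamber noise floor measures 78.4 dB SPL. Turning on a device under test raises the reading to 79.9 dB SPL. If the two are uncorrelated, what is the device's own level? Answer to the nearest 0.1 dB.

74.6 dB SPL

Subtract intensities: L_src = 10·log₁₀(10^(L_total/10) − 10^(L_bg/10)).
L_src = 10·log₁₀(10^(79.9/10) − 10^(78.4/10)) = 10·log₁₀(28540000) = 74.6 dB SPL.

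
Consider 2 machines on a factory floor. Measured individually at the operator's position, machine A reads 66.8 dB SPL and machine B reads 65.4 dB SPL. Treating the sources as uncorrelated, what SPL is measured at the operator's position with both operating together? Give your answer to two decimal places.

Uncorrelated sources add in intensity (power), not in dB.
L_total = 10·log₁₀(10^(66.8/10) + 10^(65.4/10)) = 10·log₁₀(8254000) = 69.17 dB SPL.

69.17 dB SPL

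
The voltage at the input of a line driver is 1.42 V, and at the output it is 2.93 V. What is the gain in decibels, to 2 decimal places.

For a voltage ratio, dB = 20·log₁₀(V₂/V₁).
20·log₁₀(2.93/1.42) = 20·log₁₀(2.063) = 6.29 dB.

6.29 dB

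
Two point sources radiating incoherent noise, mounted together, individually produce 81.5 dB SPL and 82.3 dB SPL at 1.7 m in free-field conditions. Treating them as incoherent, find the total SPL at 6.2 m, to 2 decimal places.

Combined at 1.7 m: 10·log₁₀(10^(81.5/10)+10^(82.3/10)) = 84.929 dB SPL.
Then apply −20·log₁₀(6.2/1.7) = -11.239 dB → 73.69 dB SPL.

73.69 dB SPL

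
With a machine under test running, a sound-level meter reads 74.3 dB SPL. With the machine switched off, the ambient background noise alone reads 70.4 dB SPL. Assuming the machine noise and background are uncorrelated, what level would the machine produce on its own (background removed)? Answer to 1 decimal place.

72.0 dB SPL

Subtract intensities: L_src = 10·log₁₀(10^(L_total/10) − 10^(L_bg/10)).
L_src = 10·log₁₀(10^(74.3/10) − 10^(70.4/10)) = 10·log₁₀(15950000) = 72.0 dB SPL.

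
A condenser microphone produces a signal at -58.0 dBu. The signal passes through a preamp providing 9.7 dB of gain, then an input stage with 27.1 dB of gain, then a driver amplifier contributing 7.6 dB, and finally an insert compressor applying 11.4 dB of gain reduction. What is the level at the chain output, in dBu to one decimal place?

In dB, series stages simply add:
-58.0 + 9.7 + 27.1 + 7.6 − 11.4 = -25.0 dBu.

-25.0 dBu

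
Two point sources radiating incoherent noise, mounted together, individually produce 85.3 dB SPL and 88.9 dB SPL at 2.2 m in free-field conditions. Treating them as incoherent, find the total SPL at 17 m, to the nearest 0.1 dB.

72.7 dB SPL

Combined at 2.2 m: 10·log₁₀(10^(85.3/10)+10^(88.9/10)) = 90.47 dB SPL.
Then apply −20·log₁₀(17/2.2) = -17.76 dB → 72.7 dB SPL.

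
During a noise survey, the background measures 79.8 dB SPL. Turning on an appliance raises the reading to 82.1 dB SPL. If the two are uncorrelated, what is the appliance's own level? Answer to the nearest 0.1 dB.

78.2 dB SPL

Subtract intensities: L_src = 10·log₁₀(10^(L_total/10) − 10^(L_bg/10)).
L_src = 10·log₁₀(10^(82.1/10) − 10^(79.8/10)) = 10·log₁₀(66680000) = 78.2 dB SPL.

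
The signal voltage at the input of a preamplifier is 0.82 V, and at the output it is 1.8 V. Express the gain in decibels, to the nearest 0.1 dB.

6.8 dB

Voltage ratio → dB uses the 20·log₁₀ form:
20·log₁₀(1.8/0.82) = 20·log₁₀(2.195) = 6.8 dB.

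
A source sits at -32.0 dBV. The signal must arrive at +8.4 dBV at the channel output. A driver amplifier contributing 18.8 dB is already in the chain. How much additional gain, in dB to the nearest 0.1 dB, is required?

The required make-up gain is the shortfall in the dB sum.
G = +8.4 − (-32.0) − 18.8 = 21.6 dB.

21.6 dB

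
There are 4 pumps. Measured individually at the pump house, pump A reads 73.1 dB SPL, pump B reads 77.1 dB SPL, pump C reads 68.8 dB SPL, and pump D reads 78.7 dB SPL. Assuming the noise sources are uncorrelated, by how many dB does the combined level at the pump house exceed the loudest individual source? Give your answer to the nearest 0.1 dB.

Incoherent sources sum as intensities:
L_total = 10·log₁₀(10^(73.1/10) + 10^(77.1/10) + 10^(68.8/10) + 10^(78.7/10)) = 81.86 dB SPL.
Excess over the loudest (78.7 dB): 81.86 − 78.7 = 3.2 dB.

3.2 dB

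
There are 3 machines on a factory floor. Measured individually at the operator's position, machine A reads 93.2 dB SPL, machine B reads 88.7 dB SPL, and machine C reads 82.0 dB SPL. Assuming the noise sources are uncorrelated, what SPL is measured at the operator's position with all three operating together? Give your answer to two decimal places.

94.76 dB SPL

Incoherent sources sum as intensities:
L_total = 10·log₁₀(10^(93.2/10) + 10^(88.7/10) + 10^(82.0/10)) = 10·log₁₀(2989000000) = 94.76 dB SPL.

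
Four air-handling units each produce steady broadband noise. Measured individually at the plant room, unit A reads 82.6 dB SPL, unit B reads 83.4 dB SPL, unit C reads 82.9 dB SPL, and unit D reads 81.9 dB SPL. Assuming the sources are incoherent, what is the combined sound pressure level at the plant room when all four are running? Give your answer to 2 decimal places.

Add the sources as powers (linear), then convert back to dB:
L_total = 10·log₁₀(10^(82.6/10) + 10^(83.4/10) + 10^(82.9/10) + 10^(81.9/10)) = 10·log₁₀(750600000) = 88.75 dB SPL.

88.75 dB SPL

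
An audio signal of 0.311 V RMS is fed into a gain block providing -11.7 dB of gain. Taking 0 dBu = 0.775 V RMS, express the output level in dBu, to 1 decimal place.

-19.6 dBu

Input level: 20·log₁₀(0.311/0.775) = -7.93 dBu.
Output: -7.93 − 11.7 = -19.6 dBu.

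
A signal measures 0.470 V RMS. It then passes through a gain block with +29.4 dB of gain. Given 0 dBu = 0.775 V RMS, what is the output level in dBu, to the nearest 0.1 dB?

+25.1 dBu

Input level: 20·log₁₀(0.470/0.775) = -4.34 dBu.
Output: -4.34 + 29.4 = +25.1 dBu.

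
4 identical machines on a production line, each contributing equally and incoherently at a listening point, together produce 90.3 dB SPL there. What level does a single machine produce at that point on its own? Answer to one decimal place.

4 equal incoherent sources add 10·log₁₀(4) = 6.02 dB over one source.
L_one = 90.3 − 6.02 = 84.3 dB SPL.

84.3 dB SPL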